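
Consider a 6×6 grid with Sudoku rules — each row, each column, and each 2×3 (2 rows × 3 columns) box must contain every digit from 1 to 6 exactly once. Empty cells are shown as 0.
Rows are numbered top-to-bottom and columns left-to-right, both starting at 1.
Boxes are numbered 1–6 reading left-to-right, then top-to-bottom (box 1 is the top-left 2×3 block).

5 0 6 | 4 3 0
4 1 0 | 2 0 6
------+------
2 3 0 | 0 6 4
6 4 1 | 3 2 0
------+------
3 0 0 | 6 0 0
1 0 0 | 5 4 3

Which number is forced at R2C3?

3

Row 2 already contains {1, 2, 4, 6}.
Column 3 already contains {1, 6}.
Its 2×3 block (box 1) already contains {1, 4, 5, 6}.
The only value from 1–6 not eliminated is 3, so R2C3 = 3.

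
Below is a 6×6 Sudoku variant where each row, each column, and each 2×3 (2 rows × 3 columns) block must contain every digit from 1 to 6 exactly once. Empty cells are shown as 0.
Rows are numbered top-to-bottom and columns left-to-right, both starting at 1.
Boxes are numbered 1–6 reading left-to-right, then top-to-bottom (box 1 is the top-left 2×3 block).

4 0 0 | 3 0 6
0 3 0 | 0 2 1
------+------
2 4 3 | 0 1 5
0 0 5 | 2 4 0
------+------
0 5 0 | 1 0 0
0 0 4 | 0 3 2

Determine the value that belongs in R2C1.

Cell R2C1 itself could take any of {5, 6} by direct elimination.
Consider where 5 can go in box 1.
R1C2 is out (column 2 already has a 5).
R1C3 is out (column 3 already has a 5).
R2C3 is out (column 3 already has a 5).
So the only cell in box 1 that can hold 5 is R2C1.
Therefore R2C1 = 5.

5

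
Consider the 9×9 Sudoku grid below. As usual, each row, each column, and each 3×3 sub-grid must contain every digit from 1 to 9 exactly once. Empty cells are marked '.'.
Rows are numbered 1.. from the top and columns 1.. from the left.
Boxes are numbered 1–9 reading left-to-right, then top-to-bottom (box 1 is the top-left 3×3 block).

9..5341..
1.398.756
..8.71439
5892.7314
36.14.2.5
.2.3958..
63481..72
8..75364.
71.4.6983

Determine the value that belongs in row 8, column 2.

9

Row 8 already contains {3, 4, 5, 6, 7, 8}.
Column 2 already contains {1, 2, 3, 6, 8}.
Its 3×3 block (box 7) already contains {1, 3, 4, 6, 7, 8}.
The only value from 1–9 not eliminated is 9, so row 8, column 2 = 9.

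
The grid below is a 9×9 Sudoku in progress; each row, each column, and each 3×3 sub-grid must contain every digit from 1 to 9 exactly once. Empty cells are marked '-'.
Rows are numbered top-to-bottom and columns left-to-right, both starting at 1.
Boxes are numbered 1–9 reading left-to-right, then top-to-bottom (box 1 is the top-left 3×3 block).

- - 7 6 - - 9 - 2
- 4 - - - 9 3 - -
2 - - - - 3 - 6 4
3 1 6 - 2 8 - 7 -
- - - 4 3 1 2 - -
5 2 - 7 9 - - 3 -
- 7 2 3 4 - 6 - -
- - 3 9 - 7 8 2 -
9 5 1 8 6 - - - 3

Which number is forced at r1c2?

Cell r1c2 itself could take any of {3, 8} by direct elimination.
Consider where 3 can go in box 1.
r1c1 is out (column 1 already has a 3).
r2c1 is out (row 2 already has a 3).
r2c3 is out (row 2 already has a 3).
r3c2 is out (row 3 already has a 3).
r3c3 is out (row 3 already has a 3).
So the only cell in box 1 that can hold 3 is r1c2.
Therefore r1c2 = 3.

3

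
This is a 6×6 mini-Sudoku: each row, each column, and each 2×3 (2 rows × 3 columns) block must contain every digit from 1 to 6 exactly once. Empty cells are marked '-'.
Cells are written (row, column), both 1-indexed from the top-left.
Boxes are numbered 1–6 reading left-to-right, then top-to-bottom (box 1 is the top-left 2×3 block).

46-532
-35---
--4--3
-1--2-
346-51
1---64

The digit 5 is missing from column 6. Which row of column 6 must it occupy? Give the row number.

4

Consider where 5 can go in column 6.
(2,6) is out (row 2 already has a 5).
So the only cell in column 6 that can hold 5 is (4,6).
That is row 4.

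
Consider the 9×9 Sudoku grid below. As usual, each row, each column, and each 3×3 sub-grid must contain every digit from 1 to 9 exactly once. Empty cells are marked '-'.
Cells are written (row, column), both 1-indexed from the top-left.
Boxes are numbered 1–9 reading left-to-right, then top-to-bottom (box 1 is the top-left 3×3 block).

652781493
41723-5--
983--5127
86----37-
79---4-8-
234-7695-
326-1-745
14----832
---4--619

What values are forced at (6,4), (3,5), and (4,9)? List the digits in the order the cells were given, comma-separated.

8,4,4

For (6,4):
  Consider where 8 can go in box 5.
  (4,4) is out (row 4 already has a 8).
  (4,5) is out (row 4 already has a 8).
  (4,6) is out (row 4 already has a 8).
  (5,4) is out (row 5 already has a 8).
  (5,5) is out (row 5 already has a 8).
  So the only cell in box 5 that can hold 8 is (6,4).
  So (6,4) = 8.
For (3,5):
  Consider where 4 can go in column 5.
  (4,5) is out (box 5 already has a 4).
  (5,5) is out (row 5 already has a 4).
  (8,5) is out (row 8 already has a 4).
  (9,5) is out (row 9 already has a 4).
  So the only cell in column 5 that can hold 4 is (3,5).
  So (3,5) = 4.
For (4,9):
  Consider where 4 can go in column 9.
  (2,9) is out (row 2 already has a 4).
  (5,9) is out (row 5 already has a 4).
  (6,9) is out (row 6 already has a 4).
  So the only cell in column 9 that can hold 4 is (4,9).
  So (4,9) = 4.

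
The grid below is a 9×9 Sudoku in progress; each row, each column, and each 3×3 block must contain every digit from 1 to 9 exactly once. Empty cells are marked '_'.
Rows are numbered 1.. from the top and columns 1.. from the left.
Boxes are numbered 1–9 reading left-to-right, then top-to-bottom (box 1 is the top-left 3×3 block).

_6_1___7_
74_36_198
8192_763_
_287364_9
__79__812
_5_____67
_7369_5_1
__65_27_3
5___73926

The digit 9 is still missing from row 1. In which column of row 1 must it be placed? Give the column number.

Consider where 9 can go in row 1.
row 1, column 1 is out (box 1 already has a 9).
row 1, column 3 is out (column 3 already has a 9).
row 1, column 5 is out (column 5 already has a 9).
row 1, column 7 is out (column 7 already has a 9).
row 1, column 9 is out (column 9 already has a 9).
So the only cell in row 1 that can hold 9 is row 1, column 6.
That is column 6.

6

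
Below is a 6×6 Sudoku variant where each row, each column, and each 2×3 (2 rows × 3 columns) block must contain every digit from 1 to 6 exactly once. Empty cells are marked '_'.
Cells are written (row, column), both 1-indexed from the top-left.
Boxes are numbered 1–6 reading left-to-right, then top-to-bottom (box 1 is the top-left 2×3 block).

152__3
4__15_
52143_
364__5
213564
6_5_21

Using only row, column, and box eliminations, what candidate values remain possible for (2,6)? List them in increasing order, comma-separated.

Row 2 already contains {1, 4, 5}.
Column 6 already contains {1, 3, 4, 5}.
Its 2×3 block (box 2) already contains {1, 3, 5}.
Removing those from 1–6 leaves {2, 6} as the candidates for (2,6).

2,6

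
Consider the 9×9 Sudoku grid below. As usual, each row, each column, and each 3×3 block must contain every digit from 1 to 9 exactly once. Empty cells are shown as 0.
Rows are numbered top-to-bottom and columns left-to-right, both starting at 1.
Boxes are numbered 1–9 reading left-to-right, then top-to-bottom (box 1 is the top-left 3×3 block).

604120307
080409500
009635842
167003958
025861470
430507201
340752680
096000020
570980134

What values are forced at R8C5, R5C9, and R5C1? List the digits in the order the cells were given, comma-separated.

1,3,9

For R8C5:
  Consider where 1 can go in column 5.
  R2C5 is out (box 2 already has a 1).
  R4C5 is out (row 4 already has a 1).
  R6C5 is out (row 6 already has a 1).
  So the only cell in column 5 that can hold 1 is R8C5.
  So R8C5 = 1.
For R5C9:
  Row 5 already contains {1, 2, 4, 5, 6, 7, 8}.
  Column 9 already contains {1, 2, 4, 7, 8}.
  Its 3×3 block (box 6) already contains {1, 2, 4, 5, 7, 8, 9}.
  The only value from 1–9 not eliminated is 3, so R5C9 = 3.
For R5C1:
  Row 5 already contains {1, 2, 4, 5, 6, 7, 8}.
  Column 1 already contains {1, 3, 4, 5, 6}.
  Its 3×3 block (box 4) already contains {1, 2, 3, 4, 5, 6, 7}.
  The only value from 1–9 not eliminated is 9, so R5C1 = 9.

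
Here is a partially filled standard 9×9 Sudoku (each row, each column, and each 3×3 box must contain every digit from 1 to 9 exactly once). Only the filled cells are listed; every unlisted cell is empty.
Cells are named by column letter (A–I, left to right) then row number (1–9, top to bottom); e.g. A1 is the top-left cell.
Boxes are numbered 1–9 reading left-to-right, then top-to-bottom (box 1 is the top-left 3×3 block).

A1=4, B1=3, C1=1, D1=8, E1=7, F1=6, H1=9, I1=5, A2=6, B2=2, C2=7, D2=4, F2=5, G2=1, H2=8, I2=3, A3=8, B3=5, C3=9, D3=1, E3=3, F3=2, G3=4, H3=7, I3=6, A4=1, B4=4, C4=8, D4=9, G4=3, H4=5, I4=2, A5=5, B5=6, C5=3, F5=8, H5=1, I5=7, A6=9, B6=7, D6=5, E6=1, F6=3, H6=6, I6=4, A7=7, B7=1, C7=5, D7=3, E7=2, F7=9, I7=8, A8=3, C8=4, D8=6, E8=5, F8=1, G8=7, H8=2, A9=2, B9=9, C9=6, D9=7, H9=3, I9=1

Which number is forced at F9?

4

Row 9 already contains {1, 2, 3, 6, 7, 9}.
Column F already contains {1, 2, 3, 5, 6, 8, 9}.
Its 3×3 block (box 8) already contains {1, 2, 3, 5, 6, 7, 9}.
The only value from 1–9 not eliminated is 4, so F9 = 4.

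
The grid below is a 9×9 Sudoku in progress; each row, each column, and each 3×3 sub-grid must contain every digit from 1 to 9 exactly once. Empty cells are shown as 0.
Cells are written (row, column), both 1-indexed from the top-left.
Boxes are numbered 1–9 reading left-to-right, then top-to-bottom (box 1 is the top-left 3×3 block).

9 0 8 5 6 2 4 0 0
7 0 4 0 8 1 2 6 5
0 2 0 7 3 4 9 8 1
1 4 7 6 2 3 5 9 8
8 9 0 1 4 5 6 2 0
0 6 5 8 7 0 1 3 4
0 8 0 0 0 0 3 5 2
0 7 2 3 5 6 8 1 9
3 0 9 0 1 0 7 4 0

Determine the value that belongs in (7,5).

Row 7 already contains {2, 3, 5, 8}.
Column 5 already contains {1, 2, 3, 4, 5, 6, 7, 8}.
Its 3×3 block (box 8) already contains {1, 3, 5, 6}.
The only value from 1–9 not eliminated is 9, so (7,5) = 9.

9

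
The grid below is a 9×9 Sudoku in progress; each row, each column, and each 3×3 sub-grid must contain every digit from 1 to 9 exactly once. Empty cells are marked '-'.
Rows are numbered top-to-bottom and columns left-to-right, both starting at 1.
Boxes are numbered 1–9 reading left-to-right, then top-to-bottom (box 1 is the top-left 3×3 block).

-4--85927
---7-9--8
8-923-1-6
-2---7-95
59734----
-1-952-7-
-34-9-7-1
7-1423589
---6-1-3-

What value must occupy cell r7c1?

Cell r7c1 itself could take any of {2, 6} by direct elimination.
Consider where 2 can go in row 7.
r7c4 is out (column 4 already has a 2).
r7c6 is out (column 6 already has a 2).
r7c8 is out (column 8 already has a 2).
So the only cell in row 7 that can hold 2 is r7c1.
Therefore r7c1 = 2.

2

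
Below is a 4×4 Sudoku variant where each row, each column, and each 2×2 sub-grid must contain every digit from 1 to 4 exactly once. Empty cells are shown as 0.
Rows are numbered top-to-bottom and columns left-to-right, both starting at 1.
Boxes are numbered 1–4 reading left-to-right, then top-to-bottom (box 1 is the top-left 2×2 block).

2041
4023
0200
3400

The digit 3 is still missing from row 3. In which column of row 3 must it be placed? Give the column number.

3

Consider where 3 can go in row 3.
r3c1 is out (column 1 already has a 3).
r3c4 is out (column 4 already has a 3).
So the only cell in row 3 that can hold 3 is r3c3.
That is column 3.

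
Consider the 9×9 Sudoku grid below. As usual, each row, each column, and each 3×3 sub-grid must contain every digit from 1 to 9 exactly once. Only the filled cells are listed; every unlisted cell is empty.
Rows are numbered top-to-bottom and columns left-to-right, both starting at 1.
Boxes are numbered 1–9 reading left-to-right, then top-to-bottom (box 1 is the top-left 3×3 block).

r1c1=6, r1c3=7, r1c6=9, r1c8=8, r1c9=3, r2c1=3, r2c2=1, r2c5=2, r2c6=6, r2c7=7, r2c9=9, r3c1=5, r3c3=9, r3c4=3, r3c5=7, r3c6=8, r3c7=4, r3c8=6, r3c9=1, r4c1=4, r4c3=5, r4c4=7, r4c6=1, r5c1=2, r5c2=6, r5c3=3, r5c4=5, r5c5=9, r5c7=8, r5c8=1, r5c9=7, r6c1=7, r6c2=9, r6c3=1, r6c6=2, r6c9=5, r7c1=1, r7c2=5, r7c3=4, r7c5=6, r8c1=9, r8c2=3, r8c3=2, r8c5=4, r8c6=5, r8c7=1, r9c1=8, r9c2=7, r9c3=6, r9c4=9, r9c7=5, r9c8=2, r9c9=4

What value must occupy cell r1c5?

Cell r1c5 itself could take any of {1, 5} by direct elimination.
Consider where 5 can go in row 1.
r1c2 is out (column 2 already has a 5).
r1c4 is out (column 4 already has a 5).
r1c7 is out (column 7 already has a 5).
So the only cell in row 1 that can hold 5 is r1c5.
Therefore r1c5 = 5.

5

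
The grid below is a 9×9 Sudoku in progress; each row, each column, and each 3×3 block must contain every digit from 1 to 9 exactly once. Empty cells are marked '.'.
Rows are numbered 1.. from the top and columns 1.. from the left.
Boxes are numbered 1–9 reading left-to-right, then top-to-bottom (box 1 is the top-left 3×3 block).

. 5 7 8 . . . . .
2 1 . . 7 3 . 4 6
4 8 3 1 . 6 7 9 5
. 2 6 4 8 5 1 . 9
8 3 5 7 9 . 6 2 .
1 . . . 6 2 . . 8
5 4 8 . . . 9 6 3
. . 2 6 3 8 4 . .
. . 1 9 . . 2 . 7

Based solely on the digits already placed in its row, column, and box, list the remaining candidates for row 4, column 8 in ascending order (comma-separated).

Row 4 already contains {1, 2, 4, 5, 6, 8, 9}.
Column 8 already contains {2, 4, 6, 9}.
Its 3×3 block (box 6) already contains {1, 2, 6, 8, 9}.
Removing those from 1–9 leaves {3, 7} as the candidates for row 4, column 8.

3,7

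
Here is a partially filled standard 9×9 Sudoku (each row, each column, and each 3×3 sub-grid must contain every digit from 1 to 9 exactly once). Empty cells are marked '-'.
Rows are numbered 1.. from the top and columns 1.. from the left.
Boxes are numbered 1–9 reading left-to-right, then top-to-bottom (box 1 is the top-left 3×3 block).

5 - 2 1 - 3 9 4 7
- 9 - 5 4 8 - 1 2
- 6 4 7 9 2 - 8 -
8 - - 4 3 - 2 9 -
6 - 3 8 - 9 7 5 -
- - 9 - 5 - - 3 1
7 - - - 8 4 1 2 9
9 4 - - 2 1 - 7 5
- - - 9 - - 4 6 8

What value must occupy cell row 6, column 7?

8

Cell row 6, column 7 itself could take any of {6, 8} by direct elimination.
Consider where 8 can go in row 6.
row 6, column 1 is out (column 1 already has a 8).
row 6, column 2 is out (box 4 already has a 8).
row 6, column 4 is out (column 4 already has a 8).
row 6, column 6 is out (column 6 already has a 8).
So the only cell in row 6 that can hold 8 is row 6, column 7.
Therefore row 6, column 7 = 8.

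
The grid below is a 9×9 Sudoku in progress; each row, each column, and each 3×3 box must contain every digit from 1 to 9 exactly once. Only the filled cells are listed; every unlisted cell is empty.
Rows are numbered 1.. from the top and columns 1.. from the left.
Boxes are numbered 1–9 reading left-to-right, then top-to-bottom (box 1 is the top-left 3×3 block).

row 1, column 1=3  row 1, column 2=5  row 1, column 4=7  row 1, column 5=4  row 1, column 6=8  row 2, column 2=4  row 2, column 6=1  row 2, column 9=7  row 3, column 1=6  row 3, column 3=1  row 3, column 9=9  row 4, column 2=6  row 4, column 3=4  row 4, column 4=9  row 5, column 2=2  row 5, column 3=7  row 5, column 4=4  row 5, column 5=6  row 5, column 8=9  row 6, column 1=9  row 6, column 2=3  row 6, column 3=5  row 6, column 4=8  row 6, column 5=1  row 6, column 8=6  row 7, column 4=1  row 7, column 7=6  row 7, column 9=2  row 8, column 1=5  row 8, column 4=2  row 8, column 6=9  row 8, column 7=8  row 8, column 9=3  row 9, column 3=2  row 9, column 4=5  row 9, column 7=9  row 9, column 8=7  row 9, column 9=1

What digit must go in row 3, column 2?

Cell row 3, column 2 itself could take any of {7, 8} by direct elimination.
Consider where 7 can go in box 1.
row 1, column 3 is out (row 1 already has a 7).
row 2, column 1 is out (row 2 already has a 7).
row 2, column 3 is out (row 2 already has a 7).
So the only cell in box 1 that can hold 7 is row 3, column 2.
Therefore row 3, column 2 = 7.

7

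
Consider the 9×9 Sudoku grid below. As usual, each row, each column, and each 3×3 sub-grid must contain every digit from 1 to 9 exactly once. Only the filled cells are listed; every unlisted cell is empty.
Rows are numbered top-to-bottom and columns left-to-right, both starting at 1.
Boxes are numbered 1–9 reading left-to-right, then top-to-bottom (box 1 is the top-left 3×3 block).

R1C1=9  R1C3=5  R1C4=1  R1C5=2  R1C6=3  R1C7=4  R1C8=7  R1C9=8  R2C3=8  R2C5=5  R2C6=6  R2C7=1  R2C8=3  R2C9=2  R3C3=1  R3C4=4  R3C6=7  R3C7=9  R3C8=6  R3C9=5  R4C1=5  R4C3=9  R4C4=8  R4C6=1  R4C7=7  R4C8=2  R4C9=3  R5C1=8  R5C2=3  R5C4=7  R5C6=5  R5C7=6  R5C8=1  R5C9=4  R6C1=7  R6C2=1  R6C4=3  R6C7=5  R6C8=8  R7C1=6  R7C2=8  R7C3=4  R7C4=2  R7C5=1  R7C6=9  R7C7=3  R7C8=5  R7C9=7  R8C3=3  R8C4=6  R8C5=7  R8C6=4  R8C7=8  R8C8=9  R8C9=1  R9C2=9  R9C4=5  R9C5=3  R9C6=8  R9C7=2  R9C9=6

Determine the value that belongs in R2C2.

7

Cell R2C2 itself could take any of {4, 7} by direct elimination.
Consider where 7 can go in column 2.
R1C2 is out (row 1 already has a 7).
R3C2 is out (row 3 already has a 7).
R4C2 is out (row 4 already has a 7).
R8C2 is out (row 8 already has a 7).
So the only cell in column 2 that can hold 7 is R2C2.
Therefore R2C2 = 7.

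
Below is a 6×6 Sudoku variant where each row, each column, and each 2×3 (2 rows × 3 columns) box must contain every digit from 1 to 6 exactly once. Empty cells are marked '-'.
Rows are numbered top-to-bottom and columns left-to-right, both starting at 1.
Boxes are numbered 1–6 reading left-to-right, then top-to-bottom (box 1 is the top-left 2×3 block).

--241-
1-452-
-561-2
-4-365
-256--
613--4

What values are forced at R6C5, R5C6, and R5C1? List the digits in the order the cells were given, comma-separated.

5,1,4

For R6C5:
  Row 6 already contains {1, 3, 4, 6}.
  Column 5 already contains {1, 2, 6}.
  Its 2×3 block (box 6) already contains {4, 6}.
  The only value from 1–6 not eliminated is 5, so R6C5 = 5.
For R5C6:
  Consider where 1 can go in row 5.
  R5C1 is out (column 1 already has a 1).
  R5C5 is out (column 5 already has a 1).
  So the only cell in row 5 that can hold 1 is R5C6.
  So R5C6 = 1.
For R5C1:
  Row 5 already contains {2, 5, 6}.
  Column 1 already contains {1, 6}.
  Its 2×3 block (box 5) already contains {1, 2, 3, 5, 6}.
  The only value from 1–6 not eliminated is 4, so R5C1 = 4.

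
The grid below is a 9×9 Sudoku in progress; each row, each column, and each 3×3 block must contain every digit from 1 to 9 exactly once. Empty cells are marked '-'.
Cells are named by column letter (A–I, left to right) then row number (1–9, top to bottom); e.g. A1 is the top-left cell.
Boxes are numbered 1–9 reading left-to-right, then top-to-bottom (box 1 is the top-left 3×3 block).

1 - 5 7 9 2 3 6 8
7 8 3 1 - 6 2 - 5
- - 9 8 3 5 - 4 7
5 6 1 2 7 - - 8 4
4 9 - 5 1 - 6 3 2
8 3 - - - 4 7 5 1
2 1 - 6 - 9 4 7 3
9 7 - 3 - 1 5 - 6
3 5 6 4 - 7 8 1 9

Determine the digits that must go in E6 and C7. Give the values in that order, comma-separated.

6,8

For E6:
  Row 6 already contains {1, 3, 4, 5, 7, 8}.
  Column E already contains {1, 3, 7, 9}.
  Its 3×3 block (box 5) already contains {1, 2, 4, 5, 7}.
  The only value from 1–9 not eliminated is 6, so E6 = 6.
For C7:
  Row 7 already contains {1, 2, 3, 4, 6, 7, 9}.
  Column C already contains {1, 3, 5, 6, 9}.
  Its 3×3 block (box 7) already contains {1, 2, 3, 5, 6, 7, 9}.
  The only value from 1–9 not eliminated is 8, so C7 = 8.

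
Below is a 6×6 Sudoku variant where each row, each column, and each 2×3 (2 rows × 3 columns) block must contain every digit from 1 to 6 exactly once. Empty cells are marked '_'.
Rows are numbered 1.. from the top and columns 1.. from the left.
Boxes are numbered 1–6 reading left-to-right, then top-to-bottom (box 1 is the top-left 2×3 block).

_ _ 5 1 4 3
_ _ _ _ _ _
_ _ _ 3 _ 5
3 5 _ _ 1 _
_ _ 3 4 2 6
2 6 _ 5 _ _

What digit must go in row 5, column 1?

5

Cell row 5, column 1 itself could take any of {1, 5} by direct elimination.
Consider where 5 can go in box 5.
row 5, column 2 is out (column 2 already has a 5).
row 6, column 3 is out (row 6 already has a 5).
So the only cell in box 5 that can hold 5 is row 5, column 1.
Therefore row 5, column 1 = 5.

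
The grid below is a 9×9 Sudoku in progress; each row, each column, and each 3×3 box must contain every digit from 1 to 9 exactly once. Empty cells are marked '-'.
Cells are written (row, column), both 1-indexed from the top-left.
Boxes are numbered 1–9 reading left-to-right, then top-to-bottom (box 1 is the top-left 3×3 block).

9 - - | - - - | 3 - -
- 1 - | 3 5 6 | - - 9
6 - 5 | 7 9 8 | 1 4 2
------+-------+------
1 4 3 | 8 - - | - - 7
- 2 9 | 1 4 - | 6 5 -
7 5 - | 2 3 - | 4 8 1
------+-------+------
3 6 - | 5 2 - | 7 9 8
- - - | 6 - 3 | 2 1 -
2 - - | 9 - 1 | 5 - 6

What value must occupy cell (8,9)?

4

Row 8 already contains {1, 2, 3, 6}.
Column 9 already contains {1, 2, 6, 7, 8, 9}.
Its 3×3 block (box 9) already contains {1, 2, 5, 6, 7, 8, 9}.
The only value from 1–9 not eliminated is 4, so (8,9) = 4.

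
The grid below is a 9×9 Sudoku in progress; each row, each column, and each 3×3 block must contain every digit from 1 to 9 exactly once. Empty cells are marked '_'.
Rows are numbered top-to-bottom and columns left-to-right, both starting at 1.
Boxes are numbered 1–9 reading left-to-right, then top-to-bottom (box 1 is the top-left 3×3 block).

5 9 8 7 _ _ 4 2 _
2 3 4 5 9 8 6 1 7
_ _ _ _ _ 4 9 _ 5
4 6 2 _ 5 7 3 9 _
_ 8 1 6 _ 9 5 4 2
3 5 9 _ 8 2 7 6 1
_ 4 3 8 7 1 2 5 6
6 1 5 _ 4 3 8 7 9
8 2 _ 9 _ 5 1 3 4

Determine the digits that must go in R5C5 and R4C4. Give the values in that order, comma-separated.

3,1

For R5C5:
  Row 5 already contains {1, 2, 4, 5, 6, 8, 9}.
  Column 5 already contains {4, 5, 7, 8, 9}.
  Its 3×3 block (box 5) already contains {2, 5, 6, 7, 8, 9}.
  The only value from 1–9 not eliminated is 3, so R5C5 = 3.
For R4C4:
  Row 4 already contains {2, 3, 4, 5, 6, 7, 9}.
  Column 4 already contains {5, 6, 7, 8, 9}.
  Its 3×3 block (box 5) already contains {2, 5, 6, 7, 8, 9}.
  The only value from 1–9 not eliminated is 1, so R4C4 = 1.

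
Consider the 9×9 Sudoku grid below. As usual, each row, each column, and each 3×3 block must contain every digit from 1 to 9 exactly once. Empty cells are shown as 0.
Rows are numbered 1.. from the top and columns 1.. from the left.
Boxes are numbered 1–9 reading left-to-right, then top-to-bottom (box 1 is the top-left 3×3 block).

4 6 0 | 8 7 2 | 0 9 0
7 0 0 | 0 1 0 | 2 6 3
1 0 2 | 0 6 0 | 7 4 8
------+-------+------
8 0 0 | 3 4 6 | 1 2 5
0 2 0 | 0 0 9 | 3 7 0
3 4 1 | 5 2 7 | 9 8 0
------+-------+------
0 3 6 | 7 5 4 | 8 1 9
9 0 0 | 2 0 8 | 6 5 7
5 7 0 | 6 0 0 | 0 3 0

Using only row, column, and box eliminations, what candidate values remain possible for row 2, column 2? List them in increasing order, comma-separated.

5,8,9

Row 2 already contains {1, 2, 3, 6, 7}.
Column 2 already contains {2, 3, 4, 6, 7}.
Its 3×3 block (box 1) already contains {1, 2, 4, 6, 7}.
Removing those from 1–9 leaves {5, 8, 9} as the candidates for row 2, column 2.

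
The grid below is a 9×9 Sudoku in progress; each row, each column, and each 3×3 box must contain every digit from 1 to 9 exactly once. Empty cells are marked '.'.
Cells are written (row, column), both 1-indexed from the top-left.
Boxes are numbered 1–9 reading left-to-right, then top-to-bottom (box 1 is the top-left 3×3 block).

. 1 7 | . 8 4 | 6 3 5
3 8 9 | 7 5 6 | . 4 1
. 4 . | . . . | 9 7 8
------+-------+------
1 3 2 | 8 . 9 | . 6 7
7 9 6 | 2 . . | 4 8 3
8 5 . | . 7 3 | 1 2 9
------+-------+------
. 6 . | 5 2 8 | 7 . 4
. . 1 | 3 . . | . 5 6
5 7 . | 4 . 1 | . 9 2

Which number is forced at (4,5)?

Row 4 already contains {1, 2, 3, 6, 7, 8, 9}.
Column 5 already contains {2, 5, 7, 8}.
Its 3×3 block (box 5) already contains {2, 3, 7, 8, 9}.
The only value from 1–9 not eliminated is 4, so (4,5) = 4.

4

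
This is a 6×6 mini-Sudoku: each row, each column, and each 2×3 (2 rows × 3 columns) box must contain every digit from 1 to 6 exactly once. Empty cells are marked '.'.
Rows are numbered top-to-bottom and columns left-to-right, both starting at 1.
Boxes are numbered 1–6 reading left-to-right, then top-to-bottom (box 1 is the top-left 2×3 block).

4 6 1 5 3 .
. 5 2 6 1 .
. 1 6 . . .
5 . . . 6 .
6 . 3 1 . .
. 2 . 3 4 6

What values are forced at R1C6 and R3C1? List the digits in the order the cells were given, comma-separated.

For R1C6:
  Row 1 already contains {1, 3, 4, 5, 6}.
  Column 6 already contains {6}.
  Its 2×3 block (box 2) already contains {1, 3, 5, 6}.
  The only value from 1–6 not eliminated is 2, so R1C6 = 2.
For R3C1:
  Consider where 2 can go in box 3.
  R4C2 is out (column 2 already has a 2).
  R4C3 is out (column 3 already has a 2).
  So the only cell in box 3 that can hold 2 is R3C1.
  So R3C1 = 2.

2,2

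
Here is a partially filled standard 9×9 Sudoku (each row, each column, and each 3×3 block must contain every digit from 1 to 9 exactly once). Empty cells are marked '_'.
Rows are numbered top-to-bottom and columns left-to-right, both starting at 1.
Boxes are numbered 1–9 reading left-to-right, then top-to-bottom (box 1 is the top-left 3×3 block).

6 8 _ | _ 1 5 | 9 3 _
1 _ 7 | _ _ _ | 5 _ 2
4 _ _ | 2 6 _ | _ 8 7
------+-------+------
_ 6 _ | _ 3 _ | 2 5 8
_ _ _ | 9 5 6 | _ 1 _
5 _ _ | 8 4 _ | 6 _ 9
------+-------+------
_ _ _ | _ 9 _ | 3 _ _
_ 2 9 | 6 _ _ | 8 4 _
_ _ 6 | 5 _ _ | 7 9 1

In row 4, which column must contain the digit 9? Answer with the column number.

1

Consider where 9 can go in row 4.
R4C3 is out (column 3 already has a 9).
R4C4 is out (column 4 already has a 9).
R4C6 is out (box 5 already has a 9).
So the only cell in row 4 that can hold 9 is R4C1.
That is column 1.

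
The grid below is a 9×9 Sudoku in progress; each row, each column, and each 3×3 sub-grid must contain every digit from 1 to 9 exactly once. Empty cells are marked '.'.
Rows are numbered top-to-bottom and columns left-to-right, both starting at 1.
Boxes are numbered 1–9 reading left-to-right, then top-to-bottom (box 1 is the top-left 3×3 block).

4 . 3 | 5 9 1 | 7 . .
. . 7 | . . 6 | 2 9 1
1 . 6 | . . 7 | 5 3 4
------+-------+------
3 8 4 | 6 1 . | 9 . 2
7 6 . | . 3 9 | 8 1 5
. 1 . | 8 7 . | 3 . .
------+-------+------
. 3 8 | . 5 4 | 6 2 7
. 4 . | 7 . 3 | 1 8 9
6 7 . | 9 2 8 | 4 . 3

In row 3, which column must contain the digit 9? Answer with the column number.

Consider where 9 can go in row 3.
R3C4 is out (column 4 already has a 9).
R3C5 is out (column 5 already has a 9).
So the only cell in row 3 that can hold 9 is R3C2.
That is column 2.

2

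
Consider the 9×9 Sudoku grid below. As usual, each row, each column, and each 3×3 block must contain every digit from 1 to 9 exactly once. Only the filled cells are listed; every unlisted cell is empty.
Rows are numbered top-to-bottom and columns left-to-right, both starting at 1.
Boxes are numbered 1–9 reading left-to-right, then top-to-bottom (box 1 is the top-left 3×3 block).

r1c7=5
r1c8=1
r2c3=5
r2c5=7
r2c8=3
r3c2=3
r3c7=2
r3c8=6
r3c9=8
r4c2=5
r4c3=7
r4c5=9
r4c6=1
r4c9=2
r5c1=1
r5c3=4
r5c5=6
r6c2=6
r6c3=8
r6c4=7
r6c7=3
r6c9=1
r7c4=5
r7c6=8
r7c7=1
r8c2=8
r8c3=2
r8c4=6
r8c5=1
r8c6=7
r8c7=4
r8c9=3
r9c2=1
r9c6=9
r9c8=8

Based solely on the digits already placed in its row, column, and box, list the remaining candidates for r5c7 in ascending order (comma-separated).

Row 5 already contains {1, 4, 6}.
Column 7 already contains {1, 2, 3, 4, 5}.
Its 3×3 block (box 6) already contains {1, 2, 3}.
Removing those from 1–9 leaves {7, 8, 9} as the candidates for r5c7.

7,8,9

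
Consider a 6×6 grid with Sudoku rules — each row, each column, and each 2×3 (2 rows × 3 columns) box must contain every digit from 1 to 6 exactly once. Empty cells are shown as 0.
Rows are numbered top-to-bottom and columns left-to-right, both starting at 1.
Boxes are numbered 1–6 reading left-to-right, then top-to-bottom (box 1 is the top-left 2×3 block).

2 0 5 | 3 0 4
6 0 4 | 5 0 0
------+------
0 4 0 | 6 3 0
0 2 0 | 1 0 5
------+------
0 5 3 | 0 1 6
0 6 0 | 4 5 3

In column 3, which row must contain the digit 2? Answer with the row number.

Consider where 2 can go in column 3.
R3C3 is out (box 3 already has a 2).
R4C3 is out (row 4 already has a 2).
So the only cell in column 3 that can hold 2 is R6C3.
That is row 6.

6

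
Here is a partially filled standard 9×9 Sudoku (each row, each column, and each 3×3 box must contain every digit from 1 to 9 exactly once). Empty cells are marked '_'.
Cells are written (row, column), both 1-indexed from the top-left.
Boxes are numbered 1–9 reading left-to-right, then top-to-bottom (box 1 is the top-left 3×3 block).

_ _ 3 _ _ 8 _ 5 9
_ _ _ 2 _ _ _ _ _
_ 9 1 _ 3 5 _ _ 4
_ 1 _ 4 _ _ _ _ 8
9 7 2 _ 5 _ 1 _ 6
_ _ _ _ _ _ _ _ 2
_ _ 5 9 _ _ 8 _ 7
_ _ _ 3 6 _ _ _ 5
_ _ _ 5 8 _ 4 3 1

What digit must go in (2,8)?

1

Cell (2,8) itself could take any of {1, 6, 7, 8} by direct elimination.
Consider where 1 can go in box 3.
(1,7) is out (column 7 already has a 1).
(2,7) is out (column 7 already has a 1).
(2,9) is out (column 9 already has a 1).
(3,7) is out (row 3 already has a 1).
(3,8) is out (row 3 already has a 1).
So the only cell in box 3 that can hold 1 is (2,8).
Therefore (2,8) = 1.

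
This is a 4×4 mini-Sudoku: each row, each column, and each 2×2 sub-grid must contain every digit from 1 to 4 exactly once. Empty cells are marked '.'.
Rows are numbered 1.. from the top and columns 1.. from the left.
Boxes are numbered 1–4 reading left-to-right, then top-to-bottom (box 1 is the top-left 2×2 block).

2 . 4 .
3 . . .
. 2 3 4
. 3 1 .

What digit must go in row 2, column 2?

Cell row 2, column 2 itself could take any of {1, 4} by direct elimination.
Consider where 4 can go in box 1.
row 1, column 2 is out (row 1 already has a 4).
So the only cell in box 1 that can hold 4 is row 2, column 2.
Therefore row 2, column 2 = 4.

4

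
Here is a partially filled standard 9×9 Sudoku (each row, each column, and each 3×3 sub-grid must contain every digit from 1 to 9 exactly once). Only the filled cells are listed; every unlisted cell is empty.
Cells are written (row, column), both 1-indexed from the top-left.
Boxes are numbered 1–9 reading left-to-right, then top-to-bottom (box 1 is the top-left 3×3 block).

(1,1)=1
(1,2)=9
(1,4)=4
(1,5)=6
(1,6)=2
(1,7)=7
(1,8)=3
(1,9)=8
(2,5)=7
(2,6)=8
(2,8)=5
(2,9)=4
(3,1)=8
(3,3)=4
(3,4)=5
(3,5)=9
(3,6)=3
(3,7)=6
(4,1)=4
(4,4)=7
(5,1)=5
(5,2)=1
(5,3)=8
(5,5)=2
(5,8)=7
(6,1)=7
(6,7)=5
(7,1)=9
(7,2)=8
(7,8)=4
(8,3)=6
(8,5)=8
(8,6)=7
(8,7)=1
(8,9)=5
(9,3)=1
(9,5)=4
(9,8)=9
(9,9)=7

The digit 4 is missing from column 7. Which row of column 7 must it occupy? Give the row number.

5

Consider where 4 can go in column 7.
(2,7) is out (row 2 already has a 4).
(4,7) is out (row 4 already has a 4).
(7,7) is out (row 7 already has a 4).
(9,7) is out (row 9 already has a 4).
So the only cell in column 7 that can hold 4 is (5,7).
That is row 5.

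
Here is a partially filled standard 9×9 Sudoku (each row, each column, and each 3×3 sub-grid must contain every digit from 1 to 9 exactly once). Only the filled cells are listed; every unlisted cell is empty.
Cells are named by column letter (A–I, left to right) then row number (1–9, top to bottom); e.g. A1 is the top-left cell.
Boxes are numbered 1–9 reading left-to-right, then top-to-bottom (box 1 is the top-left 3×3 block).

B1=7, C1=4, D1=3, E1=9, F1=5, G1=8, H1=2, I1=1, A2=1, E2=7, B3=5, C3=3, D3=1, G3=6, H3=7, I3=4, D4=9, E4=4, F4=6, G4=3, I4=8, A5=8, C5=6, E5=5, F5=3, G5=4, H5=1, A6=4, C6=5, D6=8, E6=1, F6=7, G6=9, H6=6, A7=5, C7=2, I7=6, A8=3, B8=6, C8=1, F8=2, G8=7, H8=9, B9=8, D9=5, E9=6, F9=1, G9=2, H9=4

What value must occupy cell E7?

Cell E7 itself could take any of {3, 8} by direct elimination.
Consider where 3 can go in column E.
E3 is out (row 3 already has a 3).
E8 is out (row 8 already has a 3).
So the only cell in column E that can hold 3 is E7.
Therefore E7 = 3.

3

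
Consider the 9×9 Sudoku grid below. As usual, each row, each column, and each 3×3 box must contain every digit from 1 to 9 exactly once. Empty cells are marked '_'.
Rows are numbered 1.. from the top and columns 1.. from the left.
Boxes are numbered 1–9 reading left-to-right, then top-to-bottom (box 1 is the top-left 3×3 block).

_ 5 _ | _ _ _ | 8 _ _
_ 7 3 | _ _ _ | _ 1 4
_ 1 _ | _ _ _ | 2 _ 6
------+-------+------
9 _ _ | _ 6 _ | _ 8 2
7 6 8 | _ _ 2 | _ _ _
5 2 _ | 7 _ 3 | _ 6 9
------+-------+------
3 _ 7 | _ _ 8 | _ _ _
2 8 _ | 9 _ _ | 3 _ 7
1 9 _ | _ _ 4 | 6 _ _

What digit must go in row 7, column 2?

4

Row 7 already contains {3, 7, 8}.
Column 2 already contains {1, 2, 5, 6, 7, 8, 9}.
Its 3×3 block (box 7) already contains {1, 2, 3, 7, 8, 9}.
The only value from 1–9 not eliminated is 4, so row 7, column 2 = 4.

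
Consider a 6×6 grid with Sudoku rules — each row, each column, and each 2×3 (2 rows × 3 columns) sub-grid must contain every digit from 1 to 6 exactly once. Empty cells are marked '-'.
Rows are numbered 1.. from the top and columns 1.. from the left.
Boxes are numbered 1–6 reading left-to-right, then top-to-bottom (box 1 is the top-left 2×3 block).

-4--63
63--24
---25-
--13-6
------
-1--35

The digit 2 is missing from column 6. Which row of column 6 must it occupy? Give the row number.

5

Consider where 2 can go in column 6.
row 3, column 6 is out (row 3 already has a 2).
So the only cell in column 6 that can hold 2 is row 5, column 6.
That is row 5.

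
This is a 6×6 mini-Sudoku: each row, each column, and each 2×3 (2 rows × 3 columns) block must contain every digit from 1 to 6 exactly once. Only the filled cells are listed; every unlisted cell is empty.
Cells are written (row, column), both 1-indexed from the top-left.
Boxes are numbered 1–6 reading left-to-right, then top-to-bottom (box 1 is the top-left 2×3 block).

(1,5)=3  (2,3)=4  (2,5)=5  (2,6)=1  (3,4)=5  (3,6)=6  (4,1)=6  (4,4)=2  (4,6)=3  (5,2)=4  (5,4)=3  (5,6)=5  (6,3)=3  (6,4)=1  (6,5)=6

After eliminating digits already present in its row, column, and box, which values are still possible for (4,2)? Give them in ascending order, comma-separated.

Row 4 already contains {2, 3, 6}.
Column 2 already contains {4}.
Its 2×3 block (box 3) already contains {6}.
Removing those from 1–6 leaves {1, 5} as the candidates for (4,2).

1,5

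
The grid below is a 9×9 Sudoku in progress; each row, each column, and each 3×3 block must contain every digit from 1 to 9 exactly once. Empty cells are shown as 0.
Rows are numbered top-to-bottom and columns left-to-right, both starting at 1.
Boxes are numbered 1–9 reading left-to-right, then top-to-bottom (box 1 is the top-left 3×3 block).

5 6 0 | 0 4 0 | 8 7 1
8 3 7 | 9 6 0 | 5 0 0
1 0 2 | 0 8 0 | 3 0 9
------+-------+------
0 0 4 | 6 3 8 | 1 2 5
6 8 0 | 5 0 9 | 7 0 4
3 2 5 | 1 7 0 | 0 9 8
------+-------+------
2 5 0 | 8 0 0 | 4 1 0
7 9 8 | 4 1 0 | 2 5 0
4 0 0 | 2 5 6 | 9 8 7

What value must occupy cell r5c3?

Row 5 already contains {4, 5, 6, 7, 8, 9}.
Column 3 already contains {2, 4, 5, 7, 8}.
Its 3×3 block (box 4) already contains {2, 3, 4, 5, 6, 8}.
The only value from 1–9 not eliminated is 1, so r5c3 = 1.

1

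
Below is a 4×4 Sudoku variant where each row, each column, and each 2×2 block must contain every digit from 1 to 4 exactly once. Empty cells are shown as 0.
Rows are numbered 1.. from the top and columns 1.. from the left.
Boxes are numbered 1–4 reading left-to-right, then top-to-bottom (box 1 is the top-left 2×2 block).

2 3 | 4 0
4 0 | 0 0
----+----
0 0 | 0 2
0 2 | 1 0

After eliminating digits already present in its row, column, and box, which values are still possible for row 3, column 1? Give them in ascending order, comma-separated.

Row 3 already contains {2}.
Column 1 already contains {2, 4}.
Its 2×2 block (box 3) already contains {2}.
Removing those from 1–4 leaves {1, 3} as the candidates for row 3, column 1.

1,3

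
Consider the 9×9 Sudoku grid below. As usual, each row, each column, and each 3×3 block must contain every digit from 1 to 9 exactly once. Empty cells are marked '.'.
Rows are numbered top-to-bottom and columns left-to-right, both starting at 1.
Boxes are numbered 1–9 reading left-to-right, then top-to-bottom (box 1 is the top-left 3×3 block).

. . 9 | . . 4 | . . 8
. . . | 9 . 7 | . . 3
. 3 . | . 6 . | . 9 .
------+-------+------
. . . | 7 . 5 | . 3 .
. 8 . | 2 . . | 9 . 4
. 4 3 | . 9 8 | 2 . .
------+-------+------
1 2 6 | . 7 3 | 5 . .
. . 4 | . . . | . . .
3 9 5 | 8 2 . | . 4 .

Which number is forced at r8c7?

3

Cell r8c7 itself could take any of {1, 3, 6, 7, 8} by direct elimination.
Consider where 3 can go in column 7.
r1c7 is out (box 3 already has a 3).
r2c7 is out (row 2 already has a 3).
r3c7 is out (row 3 already has a 3).
r4c7 is out (row 4 already has a 3).
r9c7 is out (row 9 already has a 3).
So the only cell in column 7 that can hold 3 is r8c7.
Therefore r8c7 = 3.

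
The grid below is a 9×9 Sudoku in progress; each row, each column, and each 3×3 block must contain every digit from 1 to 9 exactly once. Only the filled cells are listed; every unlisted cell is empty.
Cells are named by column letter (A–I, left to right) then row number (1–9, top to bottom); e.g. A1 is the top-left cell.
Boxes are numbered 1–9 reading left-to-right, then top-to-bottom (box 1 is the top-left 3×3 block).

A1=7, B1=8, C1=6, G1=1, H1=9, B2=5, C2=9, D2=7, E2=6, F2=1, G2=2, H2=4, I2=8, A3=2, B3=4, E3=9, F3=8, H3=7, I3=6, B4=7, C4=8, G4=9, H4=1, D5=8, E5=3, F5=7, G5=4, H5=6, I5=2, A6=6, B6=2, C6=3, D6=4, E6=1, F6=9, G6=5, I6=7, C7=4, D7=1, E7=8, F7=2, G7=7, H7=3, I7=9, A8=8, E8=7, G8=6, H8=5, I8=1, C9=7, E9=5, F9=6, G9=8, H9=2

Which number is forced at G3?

3

Row 3 already contains {2, 4, 6, 7, 8, 9}.
Column G already contains {1, 2, 4, 5, 6, 7, 8, 9}.
Its 3×3 block (box 3) already contains {1, 2, 4, 6, 7, 8, 9}.
The only value from 1–9 not eliminated is 3, so G3 = 3.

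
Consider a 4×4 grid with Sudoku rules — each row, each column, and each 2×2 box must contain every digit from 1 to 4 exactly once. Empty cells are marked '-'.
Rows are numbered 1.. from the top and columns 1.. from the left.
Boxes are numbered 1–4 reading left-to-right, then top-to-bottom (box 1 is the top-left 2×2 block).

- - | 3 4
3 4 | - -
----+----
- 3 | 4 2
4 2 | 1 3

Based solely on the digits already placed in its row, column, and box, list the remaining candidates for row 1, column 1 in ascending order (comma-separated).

Row 1 already contains {3, 4}.
Column 1 already contains {3, 4}.
Its 2×2 block (box 1) already contains {3, 4}.
Removing those from 1–4 leaves {1, 2} as the candidates for row 1, column 1.

1,2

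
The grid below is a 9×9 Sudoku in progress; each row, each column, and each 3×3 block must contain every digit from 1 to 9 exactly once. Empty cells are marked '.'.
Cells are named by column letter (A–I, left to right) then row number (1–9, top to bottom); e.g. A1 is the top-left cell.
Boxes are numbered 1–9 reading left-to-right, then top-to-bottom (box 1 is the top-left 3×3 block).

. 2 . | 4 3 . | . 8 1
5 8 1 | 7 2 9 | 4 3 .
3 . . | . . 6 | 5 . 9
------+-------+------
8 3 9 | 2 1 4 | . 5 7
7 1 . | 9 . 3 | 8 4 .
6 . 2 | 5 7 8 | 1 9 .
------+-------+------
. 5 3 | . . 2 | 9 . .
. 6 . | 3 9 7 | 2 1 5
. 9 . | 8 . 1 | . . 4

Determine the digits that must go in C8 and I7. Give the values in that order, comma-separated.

For C8:
  Consider where 8 can go in column C.
  C1 is out (row 1 already has a 8).
  C3 is out (box 1 already has a 8).
  C5 is out (row 5 already has a 8).
  C9 is out (row 9 already has a 8).
  So the only cell in column C that can hold 8 is C8.
  So C8 = 8.
For I7:
  Consider where 8 can go in box 9.
  H7 is out (column H already has a 8).
  G9 is out (row 9 already has a 8).
  H9 is out (row 9 already has a 8).
  So the only cell in box 9 that can hold 8 is I7.
  So I7 = 8.

8,8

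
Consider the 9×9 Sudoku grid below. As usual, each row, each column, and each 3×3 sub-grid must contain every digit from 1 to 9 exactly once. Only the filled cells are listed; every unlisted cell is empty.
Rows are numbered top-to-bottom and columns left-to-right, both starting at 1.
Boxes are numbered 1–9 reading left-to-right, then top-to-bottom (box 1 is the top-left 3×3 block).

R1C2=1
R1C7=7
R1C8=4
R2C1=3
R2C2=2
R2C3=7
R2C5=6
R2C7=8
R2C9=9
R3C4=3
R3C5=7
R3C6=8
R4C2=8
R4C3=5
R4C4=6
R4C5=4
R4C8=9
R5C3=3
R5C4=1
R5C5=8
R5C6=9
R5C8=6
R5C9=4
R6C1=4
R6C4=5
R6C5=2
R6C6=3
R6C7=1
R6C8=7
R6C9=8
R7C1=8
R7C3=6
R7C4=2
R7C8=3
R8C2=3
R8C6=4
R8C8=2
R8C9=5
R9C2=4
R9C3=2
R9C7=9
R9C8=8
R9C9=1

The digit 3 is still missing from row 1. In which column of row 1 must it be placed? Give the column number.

9

Consider where 3 can go in row 1.
R1C1 is out (column 1 already has a 3).
R1C3 is out (column 3 already has a 3).
R1C4 is out (column 4 already has a 3).
R1C5 is out (box 2 already has a 3).
R1C6 is out (column 6 already has a 3).
So the only cell in row 1 that can hold 3 is R1C9.
That is column 9.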